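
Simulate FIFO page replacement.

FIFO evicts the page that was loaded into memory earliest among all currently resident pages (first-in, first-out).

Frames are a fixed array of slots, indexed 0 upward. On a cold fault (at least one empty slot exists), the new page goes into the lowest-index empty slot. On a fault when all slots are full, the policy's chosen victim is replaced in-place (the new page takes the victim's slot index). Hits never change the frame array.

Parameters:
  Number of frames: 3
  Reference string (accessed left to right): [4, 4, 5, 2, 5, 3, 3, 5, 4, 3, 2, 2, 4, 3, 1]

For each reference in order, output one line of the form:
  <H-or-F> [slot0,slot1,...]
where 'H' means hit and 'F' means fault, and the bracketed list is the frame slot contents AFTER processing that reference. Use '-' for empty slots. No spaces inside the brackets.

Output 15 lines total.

F [4,-,-]
H [4,-,-]
F [4,5,-]
F [4,5,2]
H [4,5,2]
F [3,5,2]
H [3,5,2]
H [3,5,2]
F [3,4,2]
H [3,4,2]
H [3,4,2]
H [3,4,2]
H [3,4,2]
H [3,4,2]
F [3,4,1]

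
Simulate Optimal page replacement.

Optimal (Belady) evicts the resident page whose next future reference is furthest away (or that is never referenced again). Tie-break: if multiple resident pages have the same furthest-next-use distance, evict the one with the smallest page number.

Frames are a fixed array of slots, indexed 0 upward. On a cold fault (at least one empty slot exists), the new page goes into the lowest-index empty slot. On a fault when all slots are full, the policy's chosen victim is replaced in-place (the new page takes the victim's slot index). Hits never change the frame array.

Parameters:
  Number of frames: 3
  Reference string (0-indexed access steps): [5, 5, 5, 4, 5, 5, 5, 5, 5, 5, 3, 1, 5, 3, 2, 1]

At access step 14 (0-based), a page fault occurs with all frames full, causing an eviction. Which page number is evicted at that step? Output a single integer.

Answer: 3

Derivation:
Step 0: ref 5 -> FAULT, frames=[5,-,-]
Step 1: ref 5 -> HIT, frames=[5,-,-]
Step 2: ref 5 -> HIT, frames=[5,-,-]
Step 3: ref 4 -> FAULT, frames=[5,4,-]
Step 4: ref 5 -> HIT, frames=[5,4,-]
Step 5: ref 5 -> HIT, frames=[5,4,-]
Step 6: ref 5 -> HIT, frames=[5,4,-]
Step 7: ref 5 -> HIT, frames=[5,4,-]
Step 8: ref 5 -> HIT, frames=[5,4,-]
Step 9: ref 5 -> HIT, frames=[5,4,-]
Step 10: ref 3 -> FAULT, frames=[5,4,3]
Step 11: ref 1 -> FAULT, evict 4, frames=[5,1,3]
Step 12: ref 5 -> HIT, frames=[5,1,3]
Step 13: ref 3 -> HIT, frames=[5,1,3]
Step 14: ref 2 -> FAULT, evict 3, frames=[5,1,2]
At step 14: evicted page 3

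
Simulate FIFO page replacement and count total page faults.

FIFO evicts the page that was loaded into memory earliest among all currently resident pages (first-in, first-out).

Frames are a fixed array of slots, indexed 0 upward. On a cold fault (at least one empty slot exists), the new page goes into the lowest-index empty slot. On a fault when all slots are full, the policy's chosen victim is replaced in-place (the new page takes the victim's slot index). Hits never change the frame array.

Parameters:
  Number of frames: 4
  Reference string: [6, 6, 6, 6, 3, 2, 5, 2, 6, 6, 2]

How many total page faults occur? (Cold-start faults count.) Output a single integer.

Answer: 4

Derivation:
Step 0: ref 6 → FAULT, frames=[6,-,-,-]
Step 1: ref 6 → HIT, frames=[6,-,-,-]
Step 2: ref 6 → HIT, frames=[6,-,-,-]
Step 3: ref 6 → HIT, frames=[6,-,-,-]
Step 4: ref 3 → FAULT, frames=[6,3,-,-]
Step 5: ref 2 → FAULT, frames=[6,3,2,-]
Step 6: ref 5 → FAULT, frames=[6,3,2,5]
Step 7: ref 2 → HIT, frames=[6,3,2,5]
Step 8: ref 6 → HIT, frames=[6,3,2,5]
Step 9: ref 6 → HIT, frames=[6,3,2,5]
Step 10: ref 2 → HIT, frames=[6,3,2,5]
Total faults: 4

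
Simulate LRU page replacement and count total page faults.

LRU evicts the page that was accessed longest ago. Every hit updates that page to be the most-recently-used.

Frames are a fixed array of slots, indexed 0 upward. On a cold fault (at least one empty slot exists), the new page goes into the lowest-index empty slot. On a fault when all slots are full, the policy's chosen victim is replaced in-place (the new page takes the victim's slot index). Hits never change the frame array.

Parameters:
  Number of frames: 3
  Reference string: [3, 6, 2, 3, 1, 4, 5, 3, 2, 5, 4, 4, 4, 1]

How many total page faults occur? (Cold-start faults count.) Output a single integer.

Answer: 10

Derivation:
Step 0: ref 3 → FAULT, frames=[3,-,-]
Step 1: ref 6 → FAULT, frames=[3,6,-]
Step 2: ref 2 → FAULT, frames=[3,6,2]
Step 3: ref 3 → HIT, frames=[3,6,2]
Step 4: ref 1 → FAULT (evict 6), frames=[3,1,2]
Step 5: ref 4 → FAULT (evict 2), frames=[3,1,4]
Step 6: ref 5 → FAULT (evict 3), frames=[5,1,4]
Step 7: ref 3 → FAULT (evict 1), frames=[5,3,4]
Step 8: ref 2 → FAULT (evict 4), frames=[5,3,2]
Step 9: ref 5 → HIT, frames=[5,3,2]
Step 10: ref 4 → FAULT (evict 3), frames=[5,4,2]
Step 11: ref 4 → HIT, frames=[5,4,2]
Step 12: ref 4 → HIT, frames=[5,4,2]
Step 13: ref 1 → FAULT (evict 2), frames=[5,4,1]
Total faults: 10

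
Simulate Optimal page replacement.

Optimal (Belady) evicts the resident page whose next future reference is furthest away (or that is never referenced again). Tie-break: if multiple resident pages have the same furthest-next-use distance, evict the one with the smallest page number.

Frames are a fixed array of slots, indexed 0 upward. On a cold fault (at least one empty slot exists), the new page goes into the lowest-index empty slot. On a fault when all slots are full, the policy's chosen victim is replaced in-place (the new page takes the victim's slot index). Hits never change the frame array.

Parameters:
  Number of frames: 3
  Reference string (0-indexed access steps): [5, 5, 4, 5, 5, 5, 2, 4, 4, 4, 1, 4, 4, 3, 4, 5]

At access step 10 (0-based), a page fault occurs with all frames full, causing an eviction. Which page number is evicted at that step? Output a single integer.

Step 0: ref 5 -> FAULT, frames=[5,-,-]
Step 1: ref 5 -> HIT, frames=[5,-,-]
Step 2: ref 4 -> FAULT, frames=[5,4,-]
Step 3: ref 5 -> HIT, frames=[5,4,-]
Step 4: ref 5 -> HIT, frames=[5,4,-]
Step 5: ref 5 -> HIT, frames=[5,4,-]
Step 6: ref 2 -> FAULT, frames=[5,4,2]
Step 7: ref 4 -> HIT, frames=[5,4,2]
Step 8: ref 4 -> HIT, frames=[5,4,2]
Step 9: ref 4 -> HIT, frames=[5,4,2]
Step 10: ref 1 -> FAULT, evict 2, frames=[5,4,1]
At step 10: evicted page 2

Answer: 2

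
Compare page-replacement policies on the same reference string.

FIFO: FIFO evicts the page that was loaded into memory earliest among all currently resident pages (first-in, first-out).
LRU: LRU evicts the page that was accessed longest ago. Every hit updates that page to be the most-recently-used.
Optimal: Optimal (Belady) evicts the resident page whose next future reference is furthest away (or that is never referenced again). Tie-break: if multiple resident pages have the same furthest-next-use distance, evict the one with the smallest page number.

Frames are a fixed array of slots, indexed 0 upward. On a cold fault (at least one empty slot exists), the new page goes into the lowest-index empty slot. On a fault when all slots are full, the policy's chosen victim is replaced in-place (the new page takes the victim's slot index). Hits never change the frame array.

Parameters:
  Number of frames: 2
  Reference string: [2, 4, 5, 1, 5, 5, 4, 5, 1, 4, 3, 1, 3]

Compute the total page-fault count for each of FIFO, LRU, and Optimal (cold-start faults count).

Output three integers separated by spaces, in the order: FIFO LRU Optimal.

Answer: 10 9 7

Derivation:
--- FIFO ---
  step 0: ref 2 -> FAULT, frames=[2,-] (faults so far: 1)
  step 1: ref 4 -> FAULT, frames=[2,4] (faults so far: 2)
  step 2: ref 5 -> FAULT, evict 2, frames=[5,4] (faults so far: 3)
  step 3: ref 1 -> FAULT, evict 4, frames=[5,1] (faults so far: 4)
  step 4: ref 5 -> HIT, frames=[5,1] (faults so far: 4)
  step 5: ref 5 -> HIT, frames=[5,1] (faults so far: 4)
  step 6: ref 4 -> FAULT, evict 5, frames=[4,1] (faults so far: 5)
  step 7: ref 5 -> FAULT, evict 1, frames=[4,5] (faults so far: 6)
  step 8: ref 1 -> FAULT, evict 4, frames=[1,5] (faults so far: 7)
  step 9: ref 4 -> FAULT, evict 5, frames=[1,4] (faults so far: 8)
  step 10: ref 3 -> FAULT, evict 1, frames=[3,4] (faults so far: 9)
  step 11: ref 1 -> FAULT, evict 4, frames=[3,1] (faults so far: 10)
  step 12: ref 3 -> HIT, frames=[3,1] (faults so far: 10)
  FIFO total faults: 10
--- LRU ---
  step 0: ref 2 -> FAULT, frames=[2,-] (faults so far: 1)
  step 1: ref 4 -> FAULT, frames=[2,4] (faults so far: 2)
  step 2: ref 5 -> FAULT, evict 2, frames=[5,4] (faults so far: 3)
  step 3: ref 1 -> FAULT, evict 4, frames=[5,1] (faults so far: 4)
  step 4: ref 5 -> HIT, frames=[5,1] (faults so far: 4)
  step 5: ref 5 -> HIT, frames=[5,1] (faults so far: 4)
  step 6: ref 4 -> FAULT, evict 1, frames=[5,4] (faults so far: 5)
  step 7: ref 5 -> HIT, frames=[5,4] (faults so far: 5)
  step 8: ref 1 -> FAULT, evict 4, frames=[5,1] (faults so far: 6)
  step 9: ref 4 -> FAULT, evict 5, frames=[4,1] (faults so far: 7)
  step 10: ref 3 -> FAULT, evict 1, frames=[4,3] (faults so far: 8)
  step 11: ref 1 -> FAULT, evict 4, frames=[1,3] (faults so far: 9)
  step 12: ref 3 -> HIT, frames=[1,3] (faults so far: 9)
  LRU total faults: 9
--- Optimal ---
  step 0: ref 2 -> FAULT, frames=[2,-] (faults so far: 1)
  step 1: ref 4 -> FAULT, frames=[2,4] (faults so far: 2)
  step 2: ref 5 -> FAULT, evict 2, frames=[5,4] (faults so far: 3)
  step 3: ref 1 -> FAULT, evict 4, frames=[5,1] (faults so far: 4)
  step 4: ref 5 -> HIT, frames=[5,1] (faults so far: 4)
  step 5: ref 5 -> HIT, frames=[5,1] (faults so far: 4)
  step 6: ref 4 -> FAULT, evict 1, frames=[5,4] (faults so far: 5)
  step 7: ref 5 -> HIT, frames=[5,4] (faults so far: 5)
  step 8: ref 1 -> FAULT, evict 5, frames=[1,4] (faults so far: 6)
  step 9: ref 4 -> HIT, frames=[1,4] (faults so far: 6)
  step 10: ref 3 -> FAULT, evict 4, frames=[1,3] (faults so far: 7)
  step 11: ref 1 -> HIT, frames=[1,3] (faults so far: 7)
  step 12: ref 3 -> HIT, frames=[1,3] (faults so far: 7)
  Optimal total faults: 7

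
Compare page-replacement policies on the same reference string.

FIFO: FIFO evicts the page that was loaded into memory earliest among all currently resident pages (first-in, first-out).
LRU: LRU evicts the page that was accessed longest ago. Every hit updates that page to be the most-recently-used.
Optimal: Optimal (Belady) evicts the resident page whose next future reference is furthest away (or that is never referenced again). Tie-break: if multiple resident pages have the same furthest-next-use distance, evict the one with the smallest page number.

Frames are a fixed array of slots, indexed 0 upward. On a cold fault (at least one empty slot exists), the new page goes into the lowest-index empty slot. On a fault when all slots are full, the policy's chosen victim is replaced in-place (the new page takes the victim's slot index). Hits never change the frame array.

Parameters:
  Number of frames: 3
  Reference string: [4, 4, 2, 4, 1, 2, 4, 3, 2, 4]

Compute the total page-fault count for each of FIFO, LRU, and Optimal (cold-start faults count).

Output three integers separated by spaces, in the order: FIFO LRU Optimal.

Answer: 5 4 4

Derivation:
--- FIFO ---
  step 0: ref 4 -> FAULT, frames=[4,-,-] (faults so far: 1)
  step 1: ref 4 -> HIT, frames=[4,-,-] (faults so far: 1)
  step 2: ref 2 -> FAULT, frames=[4,2,-] (faults so far: 2)
  step 3: ref 4 -> HIT, frames=[4,2,-] (faults so far: 2)
  step 4: ref 1 -> FAULT, frames=[4,2,1] (faults so far: 3)
  step 5: ref 2 -> HIT, frames=[4,2,1] (faults so far: 3)
  step 6: ref 4 -> HIT, frames=[4,2,1] (faults so far: 3)
  step 7: ref 3 -> FAULT, evict 4, frames=[3,2,1] (faults so far: 4)
  step 8: ref 2 -> HIT, frames=[3,2,1] (faults so far: 4)
  step 9: ref 4 -> FAULT, evict 2, frames=[3,4,1] (faults so far: 5)
  FIFO total faults: 5
--- LRU ---
  step 0: ref 4 -> FAULT, frames=[4,-,-] (faults so far: 1)
  step 1: ref 4 -> HIT, frames=[4,-,-] (faults so far: 1)
  step 2: ref 2 -> FAULT, frames=[4,2,-] (faults so far: 2)
  step 3: ref 4 -> HIT, frames=[4,2,-] (faults so far: 2)
  step 4: ref 1 -> FAULT, frames=[4,2,1] (faults so far: 3)
  step 5: ref 2 -> HIT, frames=[4,2,1] (faults so far: 3)
  step 6: ref 4 -> HIT, frames=[4,2,1] (faults so far: 3)
  step 7: ref 3 -> FAULT, evict 1, frames=[4,2,3] (faults so far: 4)
  step 8: ref 2 -> HIT, frames=[4,2,3] (faults so far: 4)
  step 9: ref 4 -> HIT, frames=[4,2,3] (faults so far: 4)
  LRU total faults: 4
--- Optimal ---
  step 0: ref 4 -> FAULT, frames=[4,-,-] (faults so far: 1)
  step 1: ref 4 -> HIT, frames=[4,-,-] (faults so far: 1)
  step 2: ref 2 -> FAULT, frames=[4,2,-] (faults so far: 2)
  step 3: ref 4 -> HIT, frames=[4,2,-] (faults so far: 2)
  step 4: ref 1 -> FAULT, frames=[4,2,1] (faults so far: 3)
  step 5: ref 2 -> HIT, frames=[4,2,1] (faults so far: 3)
  step 6: ref 4 -> HIT, frames=[4,2,1] (faults so far: 3)
  step 7: ref 3 -> FAULT, evict 1, frames=[4,2,3] (faults so far: 4)
  step 8: ref 2 -> HIT, frames=[4,2,3] (faults so far: 4)
  step 9: ref 4 -> HIT, frames=[4,2,3] (faults so far: 4)
  Optimal total faults: 4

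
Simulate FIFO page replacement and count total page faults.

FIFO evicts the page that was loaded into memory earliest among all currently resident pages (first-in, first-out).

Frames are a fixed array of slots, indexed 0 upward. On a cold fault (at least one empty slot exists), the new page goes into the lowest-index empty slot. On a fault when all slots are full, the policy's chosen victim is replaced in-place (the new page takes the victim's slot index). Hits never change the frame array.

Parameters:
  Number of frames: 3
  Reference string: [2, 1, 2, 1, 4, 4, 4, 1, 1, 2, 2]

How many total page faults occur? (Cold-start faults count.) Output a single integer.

Answer: 3

Derivation:
Step 0: ref 2 → FAULT, frames=[2,-,-]
Step 1: ref 1 → FAULT, frames=[2,1,-]
Step 2: ref 2 → HIT, frames=[2,1,-]
Step 3: ref 1 → HIT, frames=[2,1,-]
Step 4: ref 4 → FAULT, frames=[2,1,4]
Step 5: ref 4 → HIT, frames=[2,1,4]
Step 6: ref 4 → HIT, frames=[2,1,4]
Step 7: ref 1 → HIT, frames=[2,1,4]
Step 8: ref 1 → HIT, frames=[2,1,4]
Step 9: ref 2 → HIT, frames=[2,1,4]
Step 10: ref 2 → HIT, frames=[2,1,4]
Total faults: 3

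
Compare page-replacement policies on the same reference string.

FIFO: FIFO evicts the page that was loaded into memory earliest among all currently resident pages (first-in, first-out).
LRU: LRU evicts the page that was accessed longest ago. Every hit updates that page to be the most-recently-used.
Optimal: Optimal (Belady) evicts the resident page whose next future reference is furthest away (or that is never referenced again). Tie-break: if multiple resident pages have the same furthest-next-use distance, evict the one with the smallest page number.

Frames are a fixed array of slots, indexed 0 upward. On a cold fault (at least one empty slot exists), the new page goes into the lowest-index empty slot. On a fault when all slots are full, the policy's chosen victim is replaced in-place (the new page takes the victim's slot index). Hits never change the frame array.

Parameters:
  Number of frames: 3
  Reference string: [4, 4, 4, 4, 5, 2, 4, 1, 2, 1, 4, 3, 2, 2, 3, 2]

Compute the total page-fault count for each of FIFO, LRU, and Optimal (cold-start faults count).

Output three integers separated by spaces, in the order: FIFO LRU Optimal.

Answer: 7 6 5

Derivation:
--- FIFO ---
  step 0: ref 4 -> FAULT, frames=[4,-,-] (faults so far: 1)
  step 1: ref 4 -> HIT, frames=[4,-,-] (faults so far: 1)
  step 2: ref 4 -> HIT, frames=[4,-,-] (faults so far: 1)
  step 3: ref 4 -> HIT, frames=[4,-,-] (faults so far: 1)
  step 4: ref 5 -> FAULT, frames=[4,5,-] (faults so far: 2)
  step 5: ref 2 -> FAULT, frames=[4,5,2] (faults so far: 3)
  step 6: ref 4 -> HIT, frames=[4,5,2] (faults so far: 3)
  step 7: ref 1 -> FAULT, evict 4, frames=[1,5,2] (faults so far: 4)
  step 8: ref 2 -> HIT, frames=[1,5,2] (faults so far: 4)
  step 9: ref 1 -> HIT, frames=[1,5,2] (faults so far: 4)
  step 10: ref 4 -> FAULT, evict 5, frames=[1,4,2] (faults so far: 5)
  step 11: ref 3 -> FAULT, evict 2, frames=[1,4,3] (faults so far: 6)
  step 12: ref 2 -> FAULT, evict 1, frames=[2,4,3] (faults so far: 7)
  step 13: ref 2 -> HIT, frames=[2,4,3] (faults so far: 7)
  step 14: ref 3 -> HIT, frames=[2,4,3] (faults so far: 7)
  step 15: ref 2 -> HIT, frames=[2,4,3] (faults so far: 7)
  FIFO total faults: 7
--- LRU ---
  step 0: ref 4 -> FAULT, frames=[4,-,-] (faults so far: 1)
  step 1: ref 4 -> HIT, frames=[4,-,-] (faults so far: 1)
  step 2: ref 4 -> HIT, frames=[4,-,-] (faults so far: 1)
  step 3: ref 4 -> HIT, frames=[4,-,-] (faults so far: 1)
  step 4: ref 5 -> FAULT, frames=[4,5,-] (faults so far: 2)
  step 5: ref 2 -> FAULT, frames=[4,5,2] (faults so far: 3)
  step 6: ref 4 -> HIT, frames=[4,5,2] (faults so far: 3)
  step 7: ref 1 -> FAULT, evict 5, frames=[4,1,2] (faults so far: 4)
  step 8: ref 2 -> HIT, frames=[4,1,2] (faults so far: 4)
  step 9: ref 1 -> HIT, frames=[4,1,2] (faults so far: 4)
  step 10: ref 4 -> HIT, frames=[4,1,2] (faults so far: 4)
  step 11: ref 3 -> FAULT, evict 2, frames=[4,1,3] (faults so far: 5)
  step 12: ref 2 -> FAULT, evict 1, frames=[4,2,3] (faults so far: 6)
  step 13: ref 2 -> HIT, frames=[4,2,3] (faults so far: 6)
  step 14: ref 3 -> HIT, frames=[4,2,3] (faults so far: 6)
  step 15: ref 2 -> HIT, frames=[4,2,3] (faults so far: 6)
  LRU total faults: 6
--- Optimal ---
  step 0: ref 4 -> FAULT, frames=[4,-,-] (faults so far: 1)
  step 1: ref 4 -> HIT, frames=[4,-,-] (faults so far: 1)
  step 2: ref 4 -> HIT, frames=[4,-,-] (faults so far: 1)
  step 3: ref 4 -> HIT, frames=[4,-,-] (faults so far: 1)
  step 4: ref 5 -> FAULT, frames=[4,5,-] (faults so far: 2)
  step 5: ref 2 -> FAULT, frames=[4,5,2] (faults so far: 3)
  step 6: ref 4 -> HIT, frames=[4,5,2] (faults so far: 3)
  step 7: ref 1 -> FAULT, evict 5, frames=[4,1,2] (faults so far: 4)
  step 8: ref 2 -> HIT, frames=[4,1,2] (faults so far: 4)
  step 9: ref 1 -> HIT, frames=[4,1,2] (faults so far: 4)
  step 10: ref 4 -> HIT, frames=[4,1,2] (faults so far: 4)
  step 11: ref 3 -> FAULT, evict 1, frames=[4,3,2] (faults so far: 5)
  step 12: ref 2 -> HIT, frames=[4,3,2] (faults so far: 5)
  step 13: ref 2 -> HIT, frames=[4,3,2] (faults so far: 5)
  step 14: ref 3 -> HIT, frames=[4,3,2] (faults so far: 5)
  step 15: ref 2 -> HIT, frames=[4,3,2] (faults so far: 5)
  Optimal total faults: 5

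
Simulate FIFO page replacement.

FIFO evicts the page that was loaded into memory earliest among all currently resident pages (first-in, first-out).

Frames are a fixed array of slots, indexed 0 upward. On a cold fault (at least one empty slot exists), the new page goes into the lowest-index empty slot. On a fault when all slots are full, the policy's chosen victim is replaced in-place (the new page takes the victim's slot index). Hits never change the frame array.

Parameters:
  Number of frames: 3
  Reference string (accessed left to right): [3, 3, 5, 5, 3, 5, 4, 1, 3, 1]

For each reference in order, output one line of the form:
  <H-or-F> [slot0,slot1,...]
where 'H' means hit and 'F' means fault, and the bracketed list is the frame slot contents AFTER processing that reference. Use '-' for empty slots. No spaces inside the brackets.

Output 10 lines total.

F [3,-,-]
H [3,-,-]
F [3,5,-]
H [3,5,-]
H [3,5,-]
H [3,5,-]
F [3,5,4]
F [1,5,4]
F [1,3,4]
H [1,3,4]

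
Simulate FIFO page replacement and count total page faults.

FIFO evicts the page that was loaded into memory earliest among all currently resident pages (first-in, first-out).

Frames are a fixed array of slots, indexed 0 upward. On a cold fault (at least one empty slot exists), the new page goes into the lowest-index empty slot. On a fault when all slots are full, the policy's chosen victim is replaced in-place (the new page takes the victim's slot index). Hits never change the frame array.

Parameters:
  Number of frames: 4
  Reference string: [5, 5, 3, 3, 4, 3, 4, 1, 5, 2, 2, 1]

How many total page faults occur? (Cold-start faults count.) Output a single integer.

Answer: 5

Derivation:
Step 0: ref 5 → FAULT, frames=[5,-,-,-]
Step 1: ref 5 → HIT, frames=[5,-,-,-]
Step 2: ref 3 → FAULT, frames=[5,3,-,-]
Step 3: ref 3 → HIT, frames=[5,3,-,-]
Step 4: ref 4 → FAULT, frames=[5,3,4,-]
Step 5: ref 3 → HIT, frames=[5,3,4,-]
Step 6: ref 4 → HIT, frames=[5,3,4,-]
Step 7: ref 1 → FAULT, frames=[5,3,4,1]
Step 8: ref 5 → HIT, frames=[5,3,4,1]
Step 9: ref 2 → FAULT (evict 5), frames=[2,3,4,1]
Step 10: ref 2 → HIT, frames=[2,3,4,1]
Step 11: ref 1 → HIT, frames=[2,3,4,1]
Total faults: 5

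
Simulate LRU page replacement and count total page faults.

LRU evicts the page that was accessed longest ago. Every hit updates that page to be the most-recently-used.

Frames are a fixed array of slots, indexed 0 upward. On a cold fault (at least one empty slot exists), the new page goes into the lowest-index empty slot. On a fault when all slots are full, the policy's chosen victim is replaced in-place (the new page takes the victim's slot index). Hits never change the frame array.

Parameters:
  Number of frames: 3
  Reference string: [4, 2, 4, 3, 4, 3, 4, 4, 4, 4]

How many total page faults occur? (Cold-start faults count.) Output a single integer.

Step 0: ref 4 → FAULT, frames=[4,-,-]
Step 1: ref 2 → FAULT, frames=[4,2,-]
Step 2: ref 4 → HIT, frames=[4,2,-]
Step 3: ref 3 → FAULT, frames=[4,2,3]
Step 4: ref 4 → HIT, frames=[4,2,3]
Step 5: ref 3 → HIT, frames=[4,2,3]
Step 6: ref 4 → HIT, frames=[4,2,3]
Step 7: ref 4 → HIT, frames=[4,2,3]
Step 8: ref 4 → HIT, frames=[4,2,3]
Step 9: ref 4 → HIT, frames=[4,2,3]
Total faults: 3

Answer: 3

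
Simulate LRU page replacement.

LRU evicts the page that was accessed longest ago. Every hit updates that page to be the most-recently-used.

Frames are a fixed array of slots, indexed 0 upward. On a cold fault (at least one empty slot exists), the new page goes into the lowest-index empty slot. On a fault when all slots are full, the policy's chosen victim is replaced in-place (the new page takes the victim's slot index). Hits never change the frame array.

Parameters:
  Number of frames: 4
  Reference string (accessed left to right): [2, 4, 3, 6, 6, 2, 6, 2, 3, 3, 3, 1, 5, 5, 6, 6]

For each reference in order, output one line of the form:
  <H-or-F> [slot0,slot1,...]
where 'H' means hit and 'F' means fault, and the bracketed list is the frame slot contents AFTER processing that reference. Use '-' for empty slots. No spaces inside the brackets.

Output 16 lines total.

F [2,-,-,-]
F [2,4,-,-]
F [2,4,3,-]
F [2,4,3,6]
H [2,4,3,6]
H [2,4,3,6]
H [2,4,3,6]
H [2,4,3,6]
H [2,4,3,6]
H [2,4,3,6]
H [2,4,3,6]
F [2,1,3,6]
F [2,1,3,5]
H [2,1,3,5]
F [6,1,3,5]
H [6,1,3,5]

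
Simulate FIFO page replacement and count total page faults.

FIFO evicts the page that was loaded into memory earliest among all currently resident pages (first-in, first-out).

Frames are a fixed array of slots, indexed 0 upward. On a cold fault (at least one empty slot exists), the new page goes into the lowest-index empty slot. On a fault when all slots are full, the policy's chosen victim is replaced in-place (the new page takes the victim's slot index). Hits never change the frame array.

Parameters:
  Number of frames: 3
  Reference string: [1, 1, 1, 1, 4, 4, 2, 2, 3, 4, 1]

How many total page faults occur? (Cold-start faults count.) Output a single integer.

Answer: 5

Derivation:
Step 0: ref 1 → FAULT, frames=[1,-,-]
Step 1: ref 1 → HIT, frames=[1,-,-]
Step 2: ref 1 → HIT, frames=[1,-,-]
Step 3: ref 1 → HIT, frames=[1,-,-]
Step 4: ref 4 → FAULT, frames=[1,4,-]
Step 5: ref 4 → HIT, frames=[1,4,-]
Step 6: ref 2 → FAULT, frames=[1,4,2]
Step 7: ref 2 → HIT, frames=[1,4,2]
Step 8: ref 3 → FAULT (evict 1), frames=[3,4,2]
Step 9: ref 4 → HIT, frames=[3,4,2]
Step 10: ref 1 → FAULT (evict 4), frames=[3,1,2]
Total faults: 5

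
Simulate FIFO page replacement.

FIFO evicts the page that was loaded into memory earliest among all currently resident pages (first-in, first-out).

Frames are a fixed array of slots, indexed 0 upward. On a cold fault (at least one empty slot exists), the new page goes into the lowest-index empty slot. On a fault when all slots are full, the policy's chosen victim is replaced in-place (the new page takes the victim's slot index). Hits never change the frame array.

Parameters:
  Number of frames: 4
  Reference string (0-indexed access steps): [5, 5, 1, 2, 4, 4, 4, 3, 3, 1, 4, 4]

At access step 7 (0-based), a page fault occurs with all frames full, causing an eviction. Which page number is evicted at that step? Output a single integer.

Answer: 5

Derivation:
Step 0: ref 5 -> FAULT, frames=[5,-,-,-]
Step 1: ref 5 -> HIT, frames=[5,-,-,-]
Step 2: ref 1 -> FAULT, frames=[5,1,-,-]
Step 3: ref 2 -> FAULT, frames=[5,1,2,-]
Step 4: ref 4 -> FAULT, frames=[5,1,2,4]
Step 5: ref 4 -> HIT, frames=[5,1,2,4]
Step 6: ref 4 -> HIT, frames=[5,1,2,4]
Step 7: ref 3 -> FAULT, evict 5, frames=[3,1,2,4]
At step 7: evicted page 5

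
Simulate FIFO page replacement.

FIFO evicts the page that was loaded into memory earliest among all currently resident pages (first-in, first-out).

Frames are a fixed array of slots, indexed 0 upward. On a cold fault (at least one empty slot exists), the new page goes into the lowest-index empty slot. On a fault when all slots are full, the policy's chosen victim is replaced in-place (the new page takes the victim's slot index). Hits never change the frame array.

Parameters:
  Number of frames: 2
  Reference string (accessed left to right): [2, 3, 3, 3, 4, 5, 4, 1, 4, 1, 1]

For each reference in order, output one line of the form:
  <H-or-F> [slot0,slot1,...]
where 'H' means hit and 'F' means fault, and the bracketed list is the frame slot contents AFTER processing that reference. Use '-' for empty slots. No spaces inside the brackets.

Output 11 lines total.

F [2,-]
F [2,3]
H [2,3]
H [2,3]
F [4,3]
F [4,5]
H [4,5]
F [1,5]
F [1,4]
H [1,4]
H [1,4]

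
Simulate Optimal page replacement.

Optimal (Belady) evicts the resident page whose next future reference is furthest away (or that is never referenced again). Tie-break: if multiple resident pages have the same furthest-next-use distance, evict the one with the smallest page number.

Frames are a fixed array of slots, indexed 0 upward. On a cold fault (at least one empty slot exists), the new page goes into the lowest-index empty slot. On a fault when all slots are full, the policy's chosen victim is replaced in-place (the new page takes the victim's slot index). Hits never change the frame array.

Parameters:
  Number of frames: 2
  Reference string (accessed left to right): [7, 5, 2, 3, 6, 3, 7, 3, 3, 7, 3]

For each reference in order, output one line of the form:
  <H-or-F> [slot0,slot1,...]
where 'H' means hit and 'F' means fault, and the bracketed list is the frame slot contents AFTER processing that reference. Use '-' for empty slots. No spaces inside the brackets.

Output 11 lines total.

F [7,-]
F [7,5]
F [7,2]
F [7,3]
F [6,3]
H [6,3]
F [7,3]
H [7,3]
H [7,3]
H [7,3]
H [7,3]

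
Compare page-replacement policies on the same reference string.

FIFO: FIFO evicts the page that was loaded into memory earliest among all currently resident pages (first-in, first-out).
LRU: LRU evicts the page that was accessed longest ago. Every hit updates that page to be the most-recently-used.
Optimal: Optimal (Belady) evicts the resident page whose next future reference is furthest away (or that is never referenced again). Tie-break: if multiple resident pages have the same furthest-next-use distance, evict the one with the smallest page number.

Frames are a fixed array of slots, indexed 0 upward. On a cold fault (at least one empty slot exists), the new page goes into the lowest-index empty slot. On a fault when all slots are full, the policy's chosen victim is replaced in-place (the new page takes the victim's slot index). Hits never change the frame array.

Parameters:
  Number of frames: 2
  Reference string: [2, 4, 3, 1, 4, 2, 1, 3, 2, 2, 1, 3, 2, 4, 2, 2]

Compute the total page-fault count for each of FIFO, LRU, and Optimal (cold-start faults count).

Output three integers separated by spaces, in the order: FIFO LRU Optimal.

--- FIFO ---
  step 0: ref 2 -> FAULT, frames=[2,-] (faults so far: 1)
  step 1: ref 4 -> FAULT, frames=[2,4] (faults so far: 2)
  step 2: ref 3 -> FAULT, evict 2, frames=[3,4] (faults so far: 3)
  step 3: ref 1 -> FAULT, evict 4, frames=[3,1] (faults so far: 4)
  step 4: ref 4 -> FAULT, evict 3, frames=[4,1] (faults so far: 5)
  step 5: ref 2 -> FAULT, evict 1, frames=[4,2] (faults so far: 6)
  step 6: ref 1 -> FAULT, evict 4, frames=[1,2] (faults so far: 7)
  step 7: ref 3 -> FAULT, evict 2, frames=[1,3] (faults so far: 8)
  step 8: ref 2 -> FAULT, evict 1, frames=[2,3] (faults so far: 9)
  step 9: ref 2 -> HIT, frames=[2,3] (faults so far: 9)
  step 10: ref 1 -> FAULT, evict 3, frames=[2,1] (faults so far: 10)
  step 11: ref 3 -> FAULT, evict 2, frames=[3,1] (faults so far: 11)
  step 12: ref 2 -> FAULT, evict 1, frames=[3,2] (faults so far: 12)
  step 13: ref 4 -> FAULT, evict 3, frames=[4,2] (faults so far: 13)
  step 14: ref 2 -> HIT, frames=[4,2] (faults so far: 13)
  step 15: ref 2 -> HIT, frames=[4,2] (faults so far: 13)
  FIFO total faults: 13
--- LRU ---
  step 0: ref 2 -> FAULT, frames=[2,-] (faults so far: 1)
  step 1: ref 4 -> FAULT, frames=[2,4] (faults so far: 2)
  step 2: ref 3 -> FAULT, evict 2, frames=[3,4] (faults so far: 3)
  step 3: ref 1 -> FAULT, evict 4, frames=[3,1] (faults so far: 4)
  step 4: ref 4 -> FAULT, evict 3, frames=[4,1] (faults so far: 5)
  step 5: ref 2 -> FAULT, evict 1, frames=[4,2] (faults so far: 6)
  step 6: ref 1 -> FAULT, evict 4, frames=[1,2] (faults so far: 7)
  step 7: ref 3 -> FAULT, evict 2, frames=[1,3] (faults so far: 8)
  step 8: ref 2 -> FAULT, evict 1, frames=[2,3] (faults so far: 9)
  step 9: ref 2 -> HIT, frames=[2,3] (faults so far: 9)
  step 10: ref 1 -> FAULT, evict 3, frames=[2,1] (faults so far: 10)
  step 11: ref 3 -> FAULT, evict 2, frames=[3,1] (faults so far: 11)
  step 12: ref 2 -> FAULT, evict 1, frames=[3,2] (faults so far: 12)
  step 13: ref 4 -> FAULT, evict 3, frames=[4,2] (faults so far: 13)
  step 14: ref 2 -> HIT, frames=[4,2] (faults so far: 13)
  step 15: ref 2 -> HIT, frames=[4,2] (faults so far: 13)
  LRU total faults: 13
--- Optimal ---
  step 0: ref 2 -> FAULT, frames=[2,-] (faults so far: 1)
  step 1: ref 4 -> FAULT, frames=[2,4] (faults so far: 2)
  step 2: ref 3 -> FAULT, evict 2, frames=[3,4] (faults so far: 3)
  step 3: ref 1 -> FAULT, evict 3, frames=[1,4] (faults so far: 4)
  step 4: ref 4 -> HIT, frames=[1,4] (faults so far: 4)
  step 5: ref 2 -> FAULT, evict 4, frames=[1,2] (faults so far: 5)
  step 6: ref 1 -> HIT, frames=[1,2] (faults so far: 5)
  step 7: ref 3 -> FAULT, evict 1, frames=[3,2] (faults so far: 6)
  step 8: ref 2 -> HIT, frames=[3,2] (faults so far: 6)
  step 9: ref 2 -> HIT, frames=[3,2] (faults so far: 6)
  step 10: ref 1 -> FAULT, evict 2, frames=[3,1] (faults so far: 7)
  step 11: ref 3 -> HIT, frames=[3,1] (faults so far: 7)
  step 12: ref 2 -> FAULT, evict 1, frames=[3,2] (faults so far: 8)
  step 13: ref 4 -> FAULT, evict 3, frames=[4,2] (faults so far: 9)
  step 14: ref 2 -> HIT, frames=[4,2] (faults so far: 9)
  step 15: ref 2 -> HIT, frames=[4,2] (faults so far: 9)
  Optimal total faults: 9

Answer: 13 13 9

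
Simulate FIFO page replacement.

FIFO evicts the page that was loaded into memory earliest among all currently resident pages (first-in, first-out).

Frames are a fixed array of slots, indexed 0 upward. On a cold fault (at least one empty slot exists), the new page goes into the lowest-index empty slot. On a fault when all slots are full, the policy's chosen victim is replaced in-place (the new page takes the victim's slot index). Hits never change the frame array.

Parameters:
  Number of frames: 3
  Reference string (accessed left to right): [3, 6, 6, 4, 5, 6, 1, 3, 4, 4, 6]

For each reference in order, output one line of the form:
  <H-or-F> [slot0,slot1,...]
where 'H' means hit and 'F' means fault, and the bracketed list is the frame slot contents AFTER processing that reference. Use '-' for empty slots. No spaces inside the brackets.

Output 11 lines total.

F [3,-,-]
F [3,6,-]
H [3,6,-]
F [3,6,4]
F [5,6,4]
H [5,6,4]
F [5,1,4]
F [5,1,3]
F [4,1,3]
H [4,1,3]
F [4,6,3]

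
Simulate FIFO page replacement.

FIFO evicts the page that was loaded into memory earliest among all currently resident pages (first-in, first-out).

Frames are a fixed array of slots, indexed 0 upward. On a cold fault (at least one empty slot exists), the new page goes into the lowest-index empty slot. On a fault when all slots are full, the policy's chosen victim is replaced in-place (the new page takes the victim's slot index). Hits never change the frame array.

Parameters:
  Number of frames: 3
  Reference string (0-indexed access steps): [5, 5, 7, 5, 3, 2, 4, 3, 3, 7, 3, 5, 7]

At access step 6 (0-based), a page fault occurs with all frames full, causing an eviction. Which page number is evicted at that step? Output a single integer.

Answer: 7

Derivation:
Step 0: ref 5 -> FAULT, frames=[5,-,-]
Step 1: ref 5 -> HIT, frames=[5,-,-]
Step 2: ref 7 -> FAULT, frames=[5,7,-]
Step 3: ref 5 -> HIT, frames=[5,7,-]
Step 4: ref 3 -> FAULT, frames=[5,7,3]
Step 5: ref 2 -> FAULT, evict 5, frames=[2,7,3]
Step 6: ref 4 -> FAULT, evict 7, frames=[2,4,3]
At step 6: evicted page 7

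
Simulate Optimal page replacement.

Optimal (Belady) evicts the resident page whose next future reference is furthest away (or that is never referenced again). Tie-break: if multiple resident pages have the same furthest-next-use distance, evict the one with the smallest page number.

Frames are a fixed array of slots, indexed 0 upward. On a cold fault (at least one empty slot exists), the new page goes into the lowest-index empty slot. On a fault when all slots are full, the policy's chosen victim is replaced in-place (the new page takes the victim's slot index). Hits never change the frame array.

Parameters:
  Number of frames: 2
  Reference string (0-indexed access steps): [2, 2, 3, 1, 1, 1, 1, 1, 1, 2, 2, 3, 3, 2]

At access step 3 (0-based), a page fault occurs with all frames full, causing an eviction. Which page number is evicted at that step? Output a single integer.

Step 0: ref 2 -> FAULT, frames=[2,-]
Step 1: ref 2 -> HIT, frames=[2,-]
Step 2: ref 3 -> FAULT, frames=[2,3]
Step 3: ref 1 -> FAULT, evict 3, frames=[2,1]
At step 3: evicted page 3

Answer: 3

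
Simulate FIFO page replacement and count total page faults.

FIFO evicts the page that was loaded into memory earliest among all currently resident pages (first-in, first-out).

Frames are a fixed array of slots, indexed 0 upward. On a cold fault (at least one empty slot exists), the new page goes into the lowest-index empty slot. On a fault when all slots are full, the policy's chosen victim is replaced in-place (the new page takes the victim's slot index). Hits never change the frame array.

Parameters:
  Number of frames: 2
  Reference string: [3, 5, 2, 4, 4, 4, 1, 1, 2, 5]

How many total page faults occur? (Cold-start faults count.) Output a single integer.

Step 0: ref 3 → FAULT, frames=[3,-]
Step 1: ref 5 → FAULT, frames=[3,5]
Step 2: ref 2 → FAULT (evict 3), frames=[2,5]
Step 3: ref 4 → FAULT (evict 5), frames=[2,4]
Step 4: ref 4 → HIT, frames=[2,4]
Step 5: ref 4 → HIT, frames=[2,4]
Step 6: ref 1 → FAULT (evict 2), frames=[1,4]
Step 7: ref 1 → HIT, frames=[1,4]
Step 8: ref 2 → FAULT (evict 4), frames=[1,2]
Step 9: ref 5 → FAULT (evict 1), frames=[5,2]
Total faults: 7

Answer: 7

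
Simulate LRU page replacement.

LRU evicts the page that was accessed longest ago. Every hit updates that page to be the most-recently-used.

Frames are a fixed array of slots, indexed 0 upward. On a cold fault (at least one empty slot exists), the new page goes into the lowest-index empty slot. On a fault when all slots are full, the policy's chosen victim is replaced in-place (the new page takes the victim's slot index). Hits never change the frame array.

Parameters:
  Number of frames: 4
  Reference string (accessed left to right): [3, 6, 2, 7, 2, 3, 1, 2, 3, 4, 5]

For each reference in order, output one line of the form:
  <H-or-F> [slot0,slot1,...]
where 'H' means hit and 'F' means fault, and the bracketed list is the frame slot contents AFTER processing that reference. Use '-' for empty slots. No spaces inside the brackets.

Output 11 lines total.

F [3,-,-,-]
F [3,6,-,-]
F [3,6,2,-]
F [3,6,2,7]
H [3,6,2,7]
H [3,6,2,7]
F [3,1,2,7]
H [3,1,2,7]
H [3,1,2,7]
F [3,1,2,4]
F [3,5,2,4]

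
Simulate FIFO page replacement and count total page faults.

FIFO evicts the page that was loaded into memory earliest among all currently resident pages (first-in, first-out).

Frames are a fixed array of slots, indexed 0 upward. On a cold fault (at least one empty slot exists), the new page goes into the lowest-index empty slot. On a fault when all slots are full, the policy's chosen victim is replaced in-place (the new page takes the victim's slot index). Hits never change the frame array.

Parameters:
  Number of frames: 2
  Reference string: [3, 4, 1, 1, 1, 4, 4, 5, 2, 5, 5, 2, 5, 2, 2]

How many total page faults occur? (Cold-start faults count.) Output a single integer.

Answer: 5

Derivation:
Step 0: ref 3 → FAULT, frames=[3,-]
Step 1: ref 4 → FAULT, frames=[3,4]
Step 2: ref 1 → FAULT (evict 3), frames=[1,4]
Step 3: ref 1 → HIT, frames=[1,4]
Step 4: ref 1 → HIT, frames=[1,4]
Step 5: ref 4 → HIT, frames=[1,4]
Step 6: ref 4 → HIT, frames=[1,4]
Step 7: ref 5 → FAULT (evict 4), frames=[1,5]
Step 8: ref 2 → FAULT (evict 1), frames=[2,5]
Step 9: ref 5 → HIT, frames=[2,5]
Step 10: ref 5 → HIT, frames=[2,5]
Step 11: ref 2 → HIT, frames=[2,5]
Step 12: ref 5 → HIT, frames=[2,5]
Step 13: ref 2 → HIT, frames=[2,5]
Step 14: ref 2 → HIT, frames=[2,5]
Total faults: 5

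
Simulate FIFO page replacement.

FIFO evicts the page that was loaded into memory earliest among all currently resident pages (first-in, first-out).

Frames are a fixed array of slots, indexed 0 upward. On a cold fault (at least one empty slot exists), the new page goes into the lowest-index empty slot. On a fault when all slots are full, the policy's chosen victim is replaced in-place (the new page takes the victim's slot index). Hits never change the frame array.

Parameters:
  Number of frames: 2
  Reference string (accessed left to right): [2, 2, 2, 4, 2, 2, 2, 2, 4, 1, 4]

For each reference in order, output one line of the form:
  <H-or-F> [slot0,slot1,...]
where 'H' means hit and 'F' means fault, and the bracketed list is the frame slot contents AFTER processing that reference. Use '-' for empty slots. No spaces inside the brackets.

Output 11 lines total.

F [2,-]
H [2,-]
H [2,-]
F [2,4]
H [2,4]
H [2,4]
H [2,4]
H [2,4]
H [2,4]
F [1,4]
H [1,4]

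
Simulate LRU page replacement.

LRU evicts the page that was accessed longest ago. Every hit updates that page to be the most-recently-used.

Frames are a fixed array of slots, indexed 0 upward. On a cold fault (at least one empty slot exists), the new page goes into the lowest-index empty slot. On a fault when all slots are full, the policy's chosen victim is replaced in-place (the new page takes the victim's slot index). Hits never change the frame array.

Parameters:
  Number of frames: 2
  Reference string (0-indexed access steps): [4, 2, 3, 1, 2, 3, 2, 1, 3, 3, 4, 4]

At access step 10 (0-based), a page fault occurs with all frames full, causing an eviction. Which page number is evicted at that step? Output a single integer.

Step 0: ref 4 -> FAULT, frames=[4,-]
Step 1: ref 2 -> FAULT, frames=[4,2]
Step 2: ref 3 -> FAULT, evict 4, frames=[3,2]
Step 3: ref 1 -> FAULT, evict 2, frames=[3,1]
Step 4: ref 2 -> FAULT, evict 3, frames=[2,1]
Step 5: ref 3 -> FAULT, evict 1, frames=[2,3]
Step 6: ref 2 -> HIT, frames=[2,3]
Step 7: ref 1 -> FAULT, evict 3, frames=[2,1]
Step 8: ref 3 -> FAULT, evict 2, frames=[3,1]
Step 9: ref 3 -> HIT, frames=[3,1]
Step 10: ref 4 -> FAULT, evict 1, frames=[3,4]
At step 10: evicted page 1

Answer: 1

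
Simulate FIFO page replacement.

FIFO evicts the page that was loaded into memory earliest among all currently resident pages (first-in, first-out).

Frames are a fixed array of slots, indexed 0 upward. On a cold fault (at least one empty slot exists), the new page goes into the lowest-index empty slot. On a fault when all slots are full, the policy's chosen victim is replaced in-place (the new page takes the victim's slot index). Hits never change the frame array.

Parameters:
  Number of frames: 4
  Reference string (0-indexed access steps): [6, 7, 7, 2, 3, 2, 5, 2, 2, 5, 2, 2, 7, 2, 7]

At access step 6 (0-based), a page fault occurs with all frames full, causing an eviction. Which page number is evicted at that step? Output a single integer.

Answer: 6

Derivation:
Step 0: ref 6 -> FAULT, frames=[6,-,-,-]
Step 1: ref 7 -> FAULT, frames=[6,7,-,-]
Step 2: ref 7 -> HIT, frames=[6,7,-,-]
Step 3: ref 2 -> FAULT, frames=[6,7,2,-]
Step 4: ref 3 -> FAULT, frames=[6,7,2,3]
Step 5: ref 2 -> HIT, frames=[6,7,2,3]
Step 6: ref 5 -> FAULT, evict 6, frames=[5,7,2,3]
At step 6: evicted page 6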